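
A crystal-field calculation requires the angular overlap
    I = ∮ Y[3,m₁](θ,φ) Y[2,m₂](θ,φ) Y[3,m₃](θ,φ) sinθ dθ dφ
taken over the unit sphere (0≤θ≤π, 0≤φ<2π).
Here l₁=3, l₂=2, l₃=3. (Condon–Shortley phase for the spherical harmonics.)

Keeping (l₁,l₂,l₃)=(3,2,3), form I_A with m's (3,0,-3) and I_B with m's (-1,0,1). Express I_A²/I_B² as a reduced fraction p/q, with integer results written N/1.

25/9

Shared (l₁,l₂,l₃)=(3,2,3): N and (l;000)² cancel in I_A²/I_B².
A: Δ = 2!·4!·2!/9! = 1/3780; Racah Σ t=0..0: t=0:+1/96 = 1/96; ⇒ 3j(3 2 3; 3 0 -3)² = 5/84, sgn +1
B: Δ = 2!·4!·2!/9! = 1/3780; Racah Σ t=0..2: t=0:+1/96 t=1:−1/6 t=2:+1/16 = -3/32; ⇒ 3j(3 2 3; -1 0 1)² = 3/140, sgn -1
I_A²/I_B² = (5/84)/(3/140) = 25/9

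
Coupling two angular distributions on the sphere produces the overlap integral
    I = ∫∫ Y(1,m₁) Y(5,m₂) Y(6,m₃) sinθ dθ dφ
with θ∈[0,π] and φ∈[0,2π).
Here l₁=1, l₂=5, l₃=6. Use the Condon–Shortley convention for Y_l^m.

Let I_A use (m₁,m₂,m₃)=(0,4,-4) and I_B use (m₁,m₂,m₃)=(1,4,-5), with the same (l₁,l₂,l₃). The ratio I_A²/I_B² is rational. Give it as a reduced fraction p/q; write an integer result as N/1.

Same 1,5,6: normalisation and zero-m 3j drop out of the ratio.
A: Δ: 0! 2! 10! / 13! → 1/858; sum: t=0:+1/362880 = 1/362880; 3j²(1 5 6; 0 4 -4) = Δ·Π!·Σ² = 10/429  (sign +1)
B: Δ: 0! 2! 10! / 13! → 1/858; sum: t=0:+1/725760 = 1/725760; 3j²(1 5 6; 1 4 -5) = Δ·Π!·Σ² = 5/78  (sign -1)
I_A²/I_B² = (10/429)/(5/78) = 4/11

4/11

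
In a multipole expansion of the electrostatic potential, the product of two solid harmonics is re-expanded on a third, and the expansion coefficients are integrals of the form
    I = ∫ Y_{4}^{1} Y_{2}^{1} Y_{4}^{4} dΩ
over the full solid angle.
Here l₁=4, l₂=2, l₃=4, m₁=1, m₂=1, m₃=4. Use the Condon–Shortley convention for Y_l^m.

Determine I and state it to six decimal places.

1 + 1 + 4 = 6 ≠ 0: azimuthal integral kills it; I = 0

0.000000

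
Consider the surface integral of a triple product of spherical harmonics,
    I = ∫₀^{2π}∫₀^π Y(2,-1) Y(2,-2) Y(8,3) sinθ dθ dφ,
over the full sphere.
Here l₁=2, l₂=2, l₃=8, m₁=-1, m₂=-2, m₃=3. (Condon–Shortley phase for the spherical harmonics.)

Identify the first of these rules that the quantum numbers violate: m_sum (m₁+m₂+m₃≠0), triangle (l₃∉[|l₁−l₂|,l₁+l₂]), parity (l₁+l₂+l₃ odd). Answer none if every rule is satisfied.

triangle

azimuthal sum: -1 − 2 + 3 = 0  ✓
0 ≤ 8 ≤ 4 (triangle on l)  ✗
L = 2 + 2 + 8 = 12 (even)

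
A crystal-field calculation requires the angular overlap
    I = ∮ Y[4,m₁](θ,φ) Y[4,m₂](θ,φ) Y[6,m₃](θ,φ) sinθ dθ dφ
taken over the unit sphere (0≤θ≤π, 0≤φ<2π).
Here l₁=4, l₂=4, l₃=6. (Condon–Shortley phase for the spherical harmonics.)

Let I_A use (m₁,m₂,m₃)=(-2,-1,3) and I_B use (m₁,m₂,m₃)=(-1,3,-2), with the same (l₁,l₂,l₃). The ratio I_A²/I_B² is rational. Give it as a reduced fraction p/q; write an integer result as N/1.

7/18

Same 4,4,6: normalisation and zero-m 3j drop out of the ratio.
A: Δ: 2! 6! 6! / 15! → 1/1261260; sum: t=0:+1/51840 t=1:−1/5760 t=2:+1/11520 = -7/103680; 3j²(4 4 6; -2 -1 3) = Δ·Π!·Σ² = 7/858  (sign +1)
B: Δ: 2! 6! 6! / 15! → 1/1261260; sum: t=1:−1/34560 t=2:+1/8640 = 1/11520; 3j²(4 4 6; -1 3 -2) = Δ·Π!·Σ² = 3/143  (sign +1)
I_A²/I_B² = (7/858)/(3/143) = 7/18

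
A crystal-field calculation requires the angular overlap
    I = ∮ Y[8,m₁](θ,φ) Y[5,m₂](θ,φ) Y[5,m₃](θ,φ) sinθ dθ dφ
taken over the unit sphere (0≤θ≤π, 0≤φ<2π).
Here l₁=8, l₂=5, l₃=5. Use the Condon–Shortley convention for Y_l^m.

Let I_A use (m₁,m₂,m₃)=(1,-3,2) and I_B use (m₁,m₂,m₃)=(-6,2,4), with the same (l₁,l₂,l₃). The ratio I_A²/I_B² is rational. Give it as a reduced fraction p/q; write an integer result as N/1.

Same 8,5,5: normalisation and zero-m 3j drop out of the ratio.
A: Δ: 8! 8! 2! / 19! → 1/37413090; sum: t=0:+1/406425600 t=1:−1/7257600 t=2:+1/2073600 = 47/135475200; 3j²(8 5 5; 1 -3 2) = Δ·Π!·Σ² = 6627/461890  (sign -1)
B: Δ: 8! 8! 2! / 19! → 1/37413090; sum: t=6:+1/58060800 t=7:−1/50803200 = -1/406425600; 3j²(8 5 5; -6 2 4) = Δ·Π!·Σ² = 1/3230  (sign +1)
I_A²/I_B² = (6627/461890)/(1/3230) = 6627/143

6627/143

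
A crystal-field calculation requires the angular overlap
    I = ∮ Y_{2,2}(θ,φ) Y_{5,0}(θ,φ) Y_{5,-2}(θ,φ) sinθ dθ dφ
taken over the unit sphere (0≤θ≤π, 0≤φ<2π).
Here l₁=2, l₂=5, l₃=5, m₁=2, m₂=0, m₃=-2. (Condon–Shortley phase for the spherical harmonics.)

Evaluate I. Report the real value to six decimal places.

Rules hold: Σm=0, L=12 even, 3≤5≤7.
N = 5·11·11 = 605
Δ = 2!·2!·8!/13! = 1/38610
Racah Σ t=0..2: t=0:+1/2880 t=1:−1/576 t=2:+1/2880 = -1/960
⇒ 3j(2 5 5; 0 0 0)² = 10/429, sgn +1
Racah Σ t=0..0: t=0:+1/2880 = 1/2880
⇒ 3j(2 5 5; 2 0 -2)² = 14/429, sgn -1
4πI² = N·(3j₀)²·(3jₘ)² = 700/1521
I = -1·√(0.460224/4π) = -0.19137248

-0.191372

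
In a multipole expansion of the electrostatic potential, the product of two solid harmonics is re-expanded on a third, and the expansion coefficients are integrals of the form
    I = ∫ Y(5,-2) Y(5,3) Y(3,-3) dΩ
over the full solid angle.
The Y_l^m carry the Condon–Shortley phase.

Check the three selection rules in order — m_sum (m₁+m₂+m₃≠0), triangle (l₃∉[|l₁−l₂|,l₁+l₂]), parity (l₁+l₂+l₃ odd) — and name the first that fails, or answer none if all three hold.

m_sum

azimuthal sum: -2 + 3 − 3 = -2  ✗
0 ≤ 3 ≤ 10 (triangle on l)
L = 5 + 5 + 3 = 13 (odd)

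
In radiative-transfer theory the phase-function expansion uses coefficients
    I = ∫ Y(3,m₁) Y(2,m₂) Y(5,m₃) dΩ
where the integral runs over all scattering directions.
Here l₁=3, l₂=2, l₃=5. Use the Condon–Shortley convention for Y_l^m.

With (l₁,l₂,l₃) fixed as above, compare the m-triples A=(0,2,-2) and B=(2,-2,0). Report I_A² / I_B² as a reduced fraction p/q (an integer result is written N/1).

7/1

Same 3,2,5: normalisation and zero-m 3j drop out of the ratio.
A: Δ: 0! 6! 4! / 11! → 1/2310; sum: t=0:+1/864 = 1/864; 3j²(3 2 5; 0 2 -2) = Δ·Π!·Σ² = 1/66  (sign -1)
B: Δ: 0! 6! 4! / 11! → 1/2310; sum: t=0:+1/2880 = 1/2880; 3j²(3 2 5; 2 -2 0) = Δ·Π!·Σ² = 1/462  (sign -1)
I_A²/I_B² = (1/66)/(1/462) = 7/1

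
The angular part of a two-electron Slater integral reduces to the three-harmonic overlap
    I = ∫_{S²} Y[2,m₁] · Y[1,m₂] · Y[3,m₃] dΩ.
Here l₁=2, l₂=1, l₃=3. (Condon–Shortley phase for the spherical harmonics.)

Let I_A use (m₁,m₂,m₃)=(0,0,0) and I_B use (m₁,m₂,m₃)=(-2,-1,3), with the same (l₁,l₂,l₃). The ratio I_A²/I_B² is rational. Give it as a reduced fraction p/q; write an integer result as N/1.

Same 2,1,3: normalisation and zero-m 3j drop out of the ratio.
A: Δ: 0! 4! 2! / 7! → 1/105; sum: t=0:+1/4 = 1/4; 3j²(2 1 3; 0 0 0) = Δ·Π!·Σ² = 3/35  (sign -1)
B: Δ: 0! 4! 2! / 7! → 1/105; sum: t=0:+1/48 = 1/48; 3j²(2 1 3; -2 -1 3) = Δ·Π!·Σ² = 1/7  (sign +1)
I_A²/I_B² = (3/35)/(1/7) = 3/5

3/5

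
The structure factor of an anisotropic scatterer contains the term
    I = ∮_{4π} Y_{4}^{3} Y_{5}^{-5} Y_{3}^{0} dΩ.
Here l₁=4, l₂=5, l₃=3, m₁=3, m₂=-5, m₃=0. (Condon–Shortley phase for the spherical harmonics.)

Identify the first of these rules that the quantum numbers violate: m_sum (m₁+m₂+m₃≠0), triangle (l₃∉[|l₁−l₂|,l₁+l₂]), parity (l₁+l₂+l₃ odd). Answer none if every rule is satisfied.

azimuthal sum: 3 − 5 + 0 = -2  ✗
1 ≤ 3 ≤ 9 (triangle on l)
L = 4 + 5 + 3 = 12 (even)

m_sum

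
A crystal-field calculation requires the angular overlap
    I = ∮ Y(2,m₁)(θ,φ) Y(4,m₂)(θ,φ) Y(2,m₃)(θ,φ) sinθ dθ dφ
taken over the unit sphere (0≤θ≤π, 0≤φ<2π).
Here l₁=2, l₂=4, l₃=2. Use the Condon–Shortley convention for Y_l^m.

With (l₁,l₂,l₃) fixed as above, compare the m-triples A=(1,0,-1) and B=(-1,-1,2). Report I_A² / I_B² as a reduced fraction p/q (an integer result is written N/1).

16/5

Shared (l₁,l₂,l₃)=(2,4,2): N and (l;000)² cancel in I_A²/I_B².
A: Δ = 4!·0!·4!/9! = 1/630; Racah Σ t=1..1: t=1:−1/36 = -1/36; ⇒ 3j(2 4 2; 1 0 -1)² = 8/315, sgn +1
B: Δ = 4!·0!·4!/9! = 1/630; Racah Σ t=3..3: t=3:−1/144 = -1/144; ⇒ 3j(2 4 2; -1 -1 2)² = 1/126, sgn -1
I_A²/I_B² = (8/315)/(1/126) = 16/5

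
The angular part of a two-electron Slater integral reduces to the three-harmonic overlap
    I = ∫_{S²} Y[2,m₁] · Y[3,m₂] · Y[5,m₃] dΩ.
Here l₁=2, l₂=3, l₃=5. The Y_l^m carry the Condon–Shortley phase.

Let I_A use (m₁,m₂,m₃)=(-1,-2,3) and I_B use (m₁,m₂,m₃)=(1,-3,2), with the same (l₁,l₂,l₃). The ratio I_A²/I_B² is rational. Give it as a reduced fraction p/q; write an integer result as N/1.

l's match ⇒ only the (l;m) 3-j factors differ between A and B.
A: triangle coeff Δ(2,3,5) = 1/2310; Σ_t [0,0]: t=0:+1/720 = 1/720; (3j)²=8/165 [(2 3 5; -1 -2 3)], sign=+1
B: triangle coeff Δ(2,3,5) = 1/2310; Σ_t [0,0]: t=0:+1/4320 = 1/4320; (3j)²=1/330 [(2 3 5; 1 -3 2)], sign=-1
I_A²/I_B² = (8/165)/(1/330) = 16/1

16/1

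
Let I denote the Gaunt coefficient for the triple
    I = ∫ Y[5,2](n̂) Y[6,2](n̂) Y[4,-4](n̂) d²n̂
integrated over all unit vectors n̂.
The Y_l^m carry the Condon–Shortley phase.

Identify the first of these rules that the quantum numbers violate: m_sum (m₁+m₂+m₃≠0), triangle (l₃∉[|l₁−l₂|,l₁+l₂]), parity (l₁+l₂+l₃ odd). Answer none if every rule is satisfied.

parity

azimuthal sum: 2 + 2 − 4 = 0  ✓
1 ≤ 4 ≤ 11 (triangle on l)  ✓
L = 5 + 6 + 4 = 15 (odd)  ✗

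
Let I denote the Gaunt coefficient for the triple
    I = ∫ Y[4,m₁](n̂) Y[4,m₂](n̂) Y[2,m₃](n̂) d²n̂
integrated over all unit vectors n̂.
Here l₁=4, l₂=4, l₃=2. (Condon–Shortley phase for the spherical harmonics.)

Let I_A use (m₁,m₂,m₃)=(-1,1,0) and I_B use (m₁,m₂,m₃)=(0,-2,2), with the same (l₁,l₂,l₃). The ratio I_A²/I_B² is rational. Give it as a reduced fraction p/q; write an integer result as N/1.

Same 4,4,2: normalisation and zero-m 3j drop out of the ratio.
A: Δ: 6! 2! 2! / 11! → 1/13860; sum: t=3:−1/144 t=4:+1/48 t=5:−1/480 = 17/1440; 3j²(4 4 2; -1 1 0) = Δ·Π!·Σ² = 289/13860  (sign +1)
B: Δ: 6! 2! 2! / 11! → 1/13860; sum: t=2:+1/192 = 1/192; 3j²(4 4 2; 0 -2 2) = Δ·Π!·Σ² = 3/77  (sign +1)
I_A²/I_B² = (289/13860)/(3/77) = 289/540

289/540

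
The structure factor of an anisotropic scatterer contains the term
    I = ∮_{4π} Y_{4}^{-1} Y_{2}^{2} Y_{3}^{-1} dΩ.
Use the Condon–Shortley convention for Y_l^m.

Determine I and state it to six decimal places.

0.000000

L=9 odd ⇒ parity kills the (l;000) factor ⇒ I = 0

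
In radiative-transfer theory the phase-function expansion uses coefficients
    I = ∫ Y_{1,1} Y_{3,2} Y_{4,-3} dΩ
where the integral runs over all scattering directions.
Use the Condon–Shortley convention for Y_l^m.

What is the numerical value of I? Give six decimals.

Rules hold: Σm=0, L=8 even, 2≤4≤4.
N = 3·7·9 = 189
Δ = 0!·2!·6!/9! = 1/252
Racah Σ t=0..0: t=0:+1/36 = 1/36
⇒ 3j(1 3 4; 0 0 0)² = 4/63, sgn +1
Racah Σ t=0..0: t=0:+1/240 = 1/240
⇒ 3j(1 3 4; 1 2 -3)² = 1/12, sgn -1
4πI² = N·(3j₀)²·(3jₘ)² = 1/1
I = -1·√(1/4π) = -0.28209479

-0.282095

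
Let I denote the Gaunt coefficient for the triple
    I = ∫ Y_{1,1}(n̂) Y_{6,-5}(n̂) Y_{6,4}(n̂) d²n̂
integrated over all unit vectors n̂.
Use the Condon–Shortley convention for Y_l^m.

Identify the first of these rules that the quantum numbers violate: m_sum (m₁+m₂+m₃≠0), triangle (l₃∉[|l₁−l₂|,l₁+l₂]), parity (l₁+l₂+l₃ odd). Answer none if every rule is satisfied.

parity

azimuthal sum: 1 − 5 + 4 = 0  ✓
5 ≤ 6 ≤ 7 (triangle on l)  ✓
L = 1 + 6 + 6 = 13 (odd)  ✗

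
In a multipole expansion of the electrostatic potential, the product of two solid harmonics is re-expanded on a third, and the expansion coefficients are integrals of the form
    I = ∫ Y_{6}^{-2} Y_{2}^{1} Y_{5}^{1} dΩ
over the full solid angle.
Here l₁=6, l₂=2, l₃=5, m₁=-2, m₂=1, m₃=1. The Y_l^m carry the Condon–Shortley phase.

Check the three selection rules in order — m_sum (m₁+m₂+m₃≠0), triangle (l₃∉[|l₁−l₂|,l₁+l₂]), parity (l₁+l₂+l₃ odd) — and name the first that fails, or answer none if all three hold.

parity

azimuthal sum: -2 + 1 + 1 = 0  ✓
4 ≤ 5 ≤ 8 (triangle on l)  ✓
L = 6 + 2 + 5 = 13 (odd)  ✗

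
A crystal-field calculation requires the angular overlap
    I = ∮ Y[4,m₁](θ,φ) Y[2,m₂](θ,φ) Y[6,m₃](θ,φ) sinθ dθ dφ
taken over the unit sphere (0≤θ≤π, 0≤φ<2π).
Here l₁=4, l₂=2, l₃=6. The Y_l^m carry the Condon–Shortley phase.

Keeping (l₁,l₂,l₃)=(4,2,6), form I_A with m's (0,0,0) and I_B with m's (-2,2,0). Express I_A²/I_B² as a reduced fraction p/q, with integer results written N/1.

15/1

Shared (l₁,l₂,l₃)=(4,2,6): N and (l;000)² cancel in I_A²/I_B².
A: Δ = 0!·8!·4!/13! = 1/6435; Racah Σ t=0..0: t=0:+1/2304 = 1/2304; ⇒ 3j(4 2 6; 0 0 0)² = 5/143, sgn +1
B: Δ = 0!·8!·4!/13! = 1/6435; Racah Σ t=0..0: t=0:+1/34560 = 1/34560; ⇒ 3j(4 2 6; -2 2 0)² = 1/429, sgn +1
I_A²/I_B² = (5/143)/(1/429) = 15/1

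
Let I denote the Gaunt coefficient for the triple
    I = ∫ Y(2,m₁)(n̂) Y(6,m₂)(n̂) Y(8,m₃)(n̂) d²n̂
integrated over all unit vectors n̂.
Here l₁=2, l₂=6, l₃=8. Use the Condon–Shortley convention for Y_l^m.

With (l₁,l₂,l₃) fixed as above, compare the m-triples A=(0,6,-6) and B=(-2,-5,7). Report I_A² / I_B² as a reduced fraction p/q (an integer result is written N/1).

1/15

Shared (l₁,l₂,l₃)=(2,6,8): N and (l;000)² cancel in I_A²/I_B².
A: Δ = 0!·4!·12!/17! = 1/30940; Racah Σ t=0..0: t=0:+1/1916006400 = 1/1916006400; ⇒ 3j(2 6 8; 0 6 -6)² = 1/340, sgn +1
B: Δ = 0!·4!·12!/17! = 1/30940; Racah Σ t=0..0: t=0:+1/958003200 = 1/958003200; ⇒ 3j(2 6 8; -2 -5 7)² = 3/68, sgn -1
I_A²/I_B² = (1/340)/(3/68) = 1/15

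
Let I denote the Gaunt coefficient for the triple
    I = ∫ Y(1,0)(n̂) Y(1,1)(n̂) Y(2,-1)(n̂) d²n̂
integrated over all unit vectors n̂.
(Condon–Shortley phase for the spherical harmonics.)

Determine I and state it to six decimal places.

Checks pass: Σm=0; 4 even; l₃=2∈[0,2].
(2·1+1)(2·1+1)(2·2+1) = 45
Δ: 0! 2! 2! / 5! → 1/30
sum: t=0:+1/1 = 1/1
3j²(1 1 2; 0 0 0) = Δ·Π!·Σ² = 2/15  (sign +1)
sum: t=0:+1/2 = 1/2
3j²(1 1 2; 0 1 -1) = Δ·Π!·Σ² = 1/10  (sign -1)
combine: 4πI² = 45·2/15·1/10 = 3/5
take √, sign -1: I = -0.21850969

-0.218510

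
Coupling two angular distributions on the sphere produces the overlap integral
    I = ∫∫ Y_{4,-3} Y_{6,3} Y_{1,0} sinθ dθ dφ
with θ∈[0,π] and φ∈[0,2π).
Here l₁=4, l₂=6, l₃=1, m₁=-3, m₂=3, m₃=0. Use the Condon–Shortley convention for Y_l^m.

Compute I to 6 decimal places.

|4−6|≤1≤4+6 violated ⇒ I = 0

0.000000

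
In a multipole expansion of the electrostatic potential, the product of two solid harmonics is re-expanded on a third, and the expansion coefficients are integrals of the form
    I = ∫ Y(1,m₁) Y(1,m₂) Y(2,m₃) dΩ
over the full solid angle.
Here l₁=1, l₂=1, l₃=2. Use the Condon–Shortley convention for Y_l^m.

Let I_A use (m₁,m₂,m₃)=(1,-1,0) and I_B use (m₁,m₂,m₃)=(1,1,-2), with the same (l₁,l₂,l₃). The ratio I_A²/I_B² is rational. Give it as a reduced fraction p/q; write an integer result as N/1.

1/6

Shared (l₁,l₂,l₃)=(1,1,2): N and (l;000)² cancel in I_A²/I_B².
A: Δ = 0!·2!·2!/5! = 1/30; Racah Σ t=0..0: t=0:+1/4 = 1/4; ⇒ 3j(1 1 2; 1 -1 0)² = 1/30, sgn +1
B: Δ = 0!·2!·2!/5! = 1/30; Racah Σ t=0..0: t=0:+1/4 = 1/4; ⇒ 3j(1 1 2; 1 1 -2)² = 1/5, sgn +1
I_A²/I_B² = (1/30)/(1/5) = 1/6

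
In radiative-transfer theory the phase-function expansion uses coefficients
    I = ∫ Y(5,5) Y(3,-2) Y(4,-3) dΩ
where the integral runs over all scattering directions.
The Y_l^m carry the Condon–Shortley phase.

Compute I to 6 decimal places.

Checks pass: Σm=0; 12 even; l₃=4∈[2,8].
(2·5+1)(2·3+1)(2·4+1) = 693
Δ: 4! 6! 2! / 13! → 1/180180
sum: t=1:−1/576 t=2:+1/144 t=3:−1/576 = 1/288
3j²(5 3 4; 0 0 0) = Δ·Π!·Σ² = 20/1001  (sign +1)
sum: t=0:+1/17280 = 1/17280
3j²(5 3 4; 5 -2 -3) = Δ·Π!·Σ² = 35/858  (sign -1)
combine: 4πI² = 693·20/1001·35/858 = 1050/1859
take √, sign -1: I = -0.21200691

-0.212007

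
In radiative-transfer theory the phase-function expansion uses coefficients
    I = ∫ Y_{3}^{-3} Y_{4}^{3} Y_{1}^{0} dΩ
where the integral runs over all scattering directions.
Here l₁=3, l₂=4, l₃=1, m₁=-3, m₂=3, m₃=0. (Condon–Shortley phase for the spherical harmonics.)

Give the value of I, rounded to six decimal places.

-0.162868

Rules hold: Σm=0, L=8 even, 1≤1≤7.
N = 7·9·3 = 189
Δ = 6!·0!·2!/9! = 1/252
Racah Σ t=3..3: t=3:−1/36 = -1/36
⇒ 3j(3 4 1; 0 0 0)² = 4/63, sgn +1
Racah Σ t=6..6: t=6:+1/720 = 1/720
⇒ 3j(3 4 1; -3 3 0)² = 1/36, sgn -1
4πI² = N·(3j₀)²·(3jₘ)² = 1/3
I = -1·√(0.333333/4π) = -0.16286750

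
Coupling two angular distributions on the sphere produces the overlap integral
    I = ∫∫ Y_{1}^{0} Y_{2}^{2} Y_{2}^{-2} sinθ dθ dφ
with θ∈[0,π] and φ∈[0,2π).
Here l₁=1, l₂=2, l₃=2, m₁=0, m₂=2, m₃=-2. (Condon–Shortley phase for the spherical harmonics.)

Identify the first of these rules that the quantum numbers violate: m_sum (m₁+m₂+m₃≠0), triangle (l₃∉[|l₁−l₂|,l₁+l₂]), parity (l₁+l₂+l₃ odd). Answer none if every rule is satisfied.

azimuthal sum: 0 + 2 − 2 = 0  ✓
1 ≤ 2 ≤ 3 (triangle on l)  ✓
L = 1 + 2 + 2 = 5 (odd)  ✗

parity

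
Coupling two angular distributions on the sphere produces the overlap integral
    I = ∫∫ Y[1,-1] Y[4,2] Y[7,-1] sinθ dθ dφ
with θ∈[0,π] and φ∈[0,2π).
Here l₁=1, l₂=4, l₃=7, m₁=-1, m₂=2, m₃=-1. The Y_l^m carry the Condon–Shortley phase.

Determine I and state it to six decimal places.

|1−4|≤7≤1+4 violated ⇒ I = 0

0.000000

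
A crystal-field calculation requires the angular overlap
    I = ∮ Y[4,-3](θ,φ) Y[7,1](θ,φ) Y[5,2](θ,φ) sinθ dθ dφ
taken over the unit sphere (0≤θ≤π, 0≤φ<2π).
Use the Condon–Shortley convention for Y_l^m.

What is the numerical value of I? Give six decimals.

Rules hold: Σm=0, L=16 even, 3≤5≤11.
N = 9·15·11 = 1485
Δ = 6!·2!·8!/17! = 1/6126120
Racah Σ t=2..4: t=2:+1/69120 t=3:−1/20736 t=4:+1/69120 = -1/51840
⇒ 3j(4 7 5; 0 0 0)² = 280/21879, sgn +1
Racah Σ t=5..6: t=5:−1/172800 t=6:+1/1036800 = -1/207360
⇒ 3j(4 7 5; -3 1 2)² = 245/14586, sgn +1
4πI² = N·(3j₀)²·(3jₘ)² = 171500/537251
I = +1·√(0.319218/4π) = 0.15938172

0.159382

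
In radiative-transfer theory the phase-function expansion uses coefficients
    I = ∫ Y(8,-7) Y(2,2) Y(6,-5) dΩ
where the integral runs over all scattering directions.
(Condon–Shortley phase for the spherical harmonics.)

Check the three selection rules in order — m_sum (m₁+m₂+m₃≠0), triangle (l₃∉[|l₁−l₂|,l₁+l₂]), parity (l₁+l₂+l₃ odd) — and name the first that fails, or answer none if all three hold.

m₁+m₂+m₃ = -7 + 2 − 5 = -10  ✗
triangle: |8−2|=6 ≤ l₃=6 ≤ 8+2=10
parity: l₁+l₂+l₃ = 16 is even

m_sum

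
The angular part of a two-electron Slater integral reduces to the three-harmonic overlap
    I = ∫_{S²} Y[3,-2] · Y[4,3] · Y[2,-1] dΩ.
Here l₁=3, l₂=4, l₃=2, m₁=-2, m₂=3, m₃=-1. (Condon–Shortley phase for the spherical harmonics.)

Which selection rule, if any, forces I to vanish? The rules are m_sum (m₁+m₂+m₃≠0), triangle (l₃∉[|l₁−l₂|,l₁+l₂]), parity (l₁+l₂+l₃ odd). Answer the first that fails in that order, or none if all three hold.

parity

azimuthal sum: -2 + 3 − 1 = 0  ✓
1 ≤ 2 ≤ 7 (triangle on l)  ✓
L = 3 + 4 + 2 = 9 (odd)  ✗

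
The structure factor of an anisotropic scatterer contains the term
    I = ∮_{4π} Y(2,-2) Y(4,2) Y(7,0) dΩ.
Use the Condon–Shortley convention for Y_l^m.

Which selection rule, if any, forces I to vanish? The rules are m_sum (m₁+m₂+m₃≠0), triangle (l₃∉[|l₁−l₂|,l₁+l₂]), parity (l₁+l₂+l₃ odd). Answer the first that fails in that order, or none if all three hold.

azimuthal sum: -2 + 2 + 0 = 0  ✓
2 ≤ 7 ≤ 6 (triangle on l)  ✗
L = 2 + 4 + 7 = 13 (odd)

triangle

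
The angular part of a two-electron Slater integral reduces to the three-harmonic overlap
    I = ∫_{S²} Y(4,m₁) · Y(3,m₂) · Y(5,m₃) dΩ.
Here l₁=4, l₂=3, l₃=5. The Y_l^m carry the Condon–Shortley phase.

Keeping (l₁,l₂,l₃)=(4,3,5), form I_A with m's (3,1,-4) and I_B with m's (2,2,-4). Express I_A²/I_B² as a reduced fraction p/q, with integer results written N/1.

Same 4,3,5: normalisation and zero-m 3j drop out of the ratio.
A: Δ: 2! 6! 4! / 13! → 1/180180; sum: t=0:+1/5760 t=1:−1/4320 = -1/17280; 3j²(4 3 5; 3 1 -4) = Δ·Π!·Σ² = 7/4290  (sign +1)
B: Δ: 2! 6! 4! / 13! → 1/180180; sum: t=1:−1/2880 t=2:+1/8640 = -1/4320; 3j²(4 3 5; 2 2 -4) = Δ·Π!·Σ² = 8/429  (sign +1)
I_A²/I_B² = (7/4290)/(8/429) = 7/80

7/80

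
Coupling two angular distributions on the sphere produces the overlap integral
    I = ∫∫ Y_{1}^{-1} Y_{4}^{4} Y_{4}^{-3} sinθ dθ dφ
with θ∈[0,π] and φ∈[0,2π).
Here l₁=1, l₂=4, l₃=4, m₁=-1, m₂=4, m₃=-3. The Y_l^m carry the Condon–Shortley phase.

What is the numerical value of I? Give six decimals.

0.000000

Σlᵢ=9 odd — θ-integrand is odd under cosθ→−cosθ; I=0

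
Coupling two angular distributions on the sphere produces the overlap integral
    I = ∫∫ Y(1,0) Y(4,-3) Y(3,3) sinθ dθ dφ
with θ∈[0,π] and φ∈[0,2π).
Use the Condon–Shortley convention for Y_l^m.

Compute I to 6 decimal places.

m-sum 0 ✓  L=8 even ✓  3≤3≤5 ✓
Π(2lᵢ+1) = 3×9×7 = 189
triangle coeff Δ(1,4,3) = 1/252
Σ_t [1,1]: t=1:−1/36 = -1/36
(3j)²=4/63 [(1 4 3; 0 0 0)], sign=+1
Σ_t [1,1]: t=1:−1/720 = -1/720
(3j)²=1/36 [(1 4 3; 0 -3 3)], sign=-1
⇒ 4πI² = 1/3
I = (-1)√(1/3/(4π)) = -0.16286750

-0.162868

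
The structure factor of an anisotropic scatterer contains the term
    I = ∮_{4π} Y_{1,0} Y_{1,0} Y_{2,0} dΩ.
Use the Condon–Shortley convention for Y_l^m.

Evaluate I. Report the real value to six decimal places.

0.252313

Checks pass: Σm=0; 4 even; l₃=2∈[0,2].
(2·1+1)(2·1+1)(2·2+1) = 45
Δ: 0! 2! 2! / 5! → 1/30
sum: t=0:+1/1 = 1/1
3j²(1 1 2; 0 0 0) = Δ·Π!·Σ² = 2/15  (sign +1)
(m-triple is (0,0,0) — same symbol as above.)
combine: 4πI² = 45·2/15·2/15 = 4/5
take √, sign +1: I = 0.25231325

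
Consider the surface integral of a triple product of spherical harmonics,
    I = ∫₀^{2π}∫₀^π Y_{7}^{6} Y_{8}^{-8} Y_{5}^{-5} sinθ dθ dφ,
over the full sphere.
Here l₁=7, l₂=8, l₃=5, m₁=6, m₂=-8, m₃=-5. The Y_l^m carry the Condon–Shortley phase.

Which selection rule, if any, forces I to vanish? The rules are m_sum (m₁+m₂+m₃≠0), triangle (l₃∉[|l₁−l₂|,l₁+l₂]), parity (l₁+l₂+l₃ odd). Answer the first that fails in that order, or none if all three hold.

Σmᵢ = -7  ✗
l₃∈[|l₁−l₂|,l₁+l₂]=[1,15], have l₃=5
Σlᵢ = 20 ⇒ even

m_sum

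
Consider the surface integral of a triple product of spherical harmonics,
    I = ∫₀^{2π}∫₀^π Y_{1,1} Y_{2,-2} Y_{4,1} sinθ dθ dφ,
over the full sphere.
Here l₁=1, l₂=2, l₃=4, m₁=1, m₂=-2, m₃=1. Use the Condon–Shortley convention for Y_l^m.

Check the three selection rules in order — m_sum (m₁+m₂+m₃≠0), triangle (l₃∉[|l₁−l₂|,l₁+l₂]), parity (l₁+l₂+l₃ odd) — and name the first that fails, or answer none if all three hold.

triangle

azimuthal sum: 1 − 2 + 1 = 0  ✓
1 ≤ 4 ≤ 3 (triangle on l)  ✗
L = 1 + 2 + 4 = 7 (odd)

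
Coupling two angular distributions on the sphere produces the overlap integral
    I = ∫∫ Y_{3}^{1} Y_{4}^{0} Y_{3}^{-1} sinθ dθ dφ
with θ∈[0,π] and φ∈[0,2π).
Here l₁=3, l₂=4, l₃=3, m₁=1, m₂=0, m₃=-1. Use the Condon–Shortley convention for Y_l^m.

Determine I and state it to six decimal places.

m-sum 0 ✓  L=10 even ✓  1≤3≤7 ✓
Π(2lᵢ+1) = 7×9×7 = 441
triangle coeff Δ(3,4,3) = 1/34650
Σ_t [1,3]: t=1:−1/72 t=2:+1/16 t=3:−1/72 = 5/144
(3j)²=2/77 [(3 4 3; 0 0 0)], sign=-1
Σ_t [0,2]: t=0:+1/1152 t=1:−1/36 t=2:+1/32 = 5/1152
(3j)²=1/1386 [(3 4 3; 1 0 -1)], sign=+1
⇒ 4πI² = 1/121
I = (-1)√(1/121/(4π)) = -0.02564498

-0.025645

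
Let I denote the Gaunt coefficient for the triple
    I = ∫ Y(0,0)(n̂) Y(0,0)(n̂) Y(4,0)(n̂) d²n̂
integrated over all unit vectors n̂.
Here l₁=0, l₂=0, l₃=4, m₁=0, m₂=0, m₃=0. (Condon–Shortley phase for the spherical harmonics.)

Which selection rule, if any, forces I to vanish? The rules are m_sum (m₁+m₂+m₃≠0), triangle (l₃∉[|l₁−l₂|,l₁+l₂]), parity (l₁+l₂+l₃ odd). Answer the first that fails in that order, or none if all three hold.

Σmᵢ = 0  ✓
l₃∈[|l₁−l₂|,l₁+l₂]=[0,0], have l₃=4  ✗
Σlᵢ = 4 ⇒ even

triangle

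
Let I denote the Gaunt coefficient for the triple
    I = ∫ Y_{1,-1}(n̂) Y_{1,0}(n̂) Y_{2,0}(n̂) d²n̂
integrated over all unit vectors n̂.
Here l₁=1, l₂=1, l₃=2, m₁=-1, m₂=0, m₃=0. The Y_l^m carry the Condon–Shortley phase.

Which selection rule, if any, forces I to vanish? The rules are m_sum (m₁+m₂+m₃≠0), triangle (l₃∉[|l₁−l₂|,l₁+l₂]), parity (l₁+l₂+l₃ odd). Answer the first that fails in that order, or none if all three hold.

m_sum

m₁+m₂+m₃ = -1 + 0 + 0 = -1  ✗
triangle: |1−1|=0 ≤ l₃=2 ≤ 1+1=2
parity: l₁+l₂+l₃ = 4 is even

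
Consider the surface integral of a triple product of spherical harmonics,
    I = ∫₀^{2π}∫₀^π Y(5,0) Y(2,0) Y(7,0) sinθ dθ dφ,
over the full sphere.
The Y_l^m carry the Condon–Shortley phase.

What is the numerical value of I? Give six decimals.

Checks pass: Σm=0; 14 even; l₃=7∈[3,7].
(2·5+1)(2·2+1)(2·7+1) = 825
Δ: 0! 10! 4! / 15! → 1/15015
sum: t=0:+1/57600 = 1/57600
3j²(5 2 7; 0 0 0) = Δ·Π!·Σ² = 21/715  (sign -1)
(m-triple is (0,0,0) — same symbol as above.)
combine: 4πI² = 825·21/715·21/715 = 1323/1859
take √, sign +1: I = 0.23797717

0.237977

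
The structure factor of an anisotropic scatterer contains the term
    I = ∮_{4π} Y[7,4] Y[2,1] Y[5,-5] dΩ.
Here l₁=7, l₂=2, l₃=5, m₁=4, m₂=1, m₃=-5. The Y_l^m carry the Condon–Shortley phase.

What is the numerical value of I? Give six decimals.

0.037585

Rules hold: Σm=0, L=14 even, 5≤5≤9.
N = 15·5·11 = 825
Δ = 4!·10!·0!/15! = 1/15015
Racah Σ t=2..2: t=2:+1/57600 = 1/57600
⇒ 3j(7 2 5; 0 0 0)² = 21/715, sgn -1
Racah Σ t=3..3: t=3:−1/21772800 = -1/21772800
⇒ 3j(7 2 5; 4 1 -5)² = 1/1365, sgn -1
4πI² = N·(3j₀)²·(3jₘ)² = 3/169
I = +1·√(0.0177515/4π) = 0.03758481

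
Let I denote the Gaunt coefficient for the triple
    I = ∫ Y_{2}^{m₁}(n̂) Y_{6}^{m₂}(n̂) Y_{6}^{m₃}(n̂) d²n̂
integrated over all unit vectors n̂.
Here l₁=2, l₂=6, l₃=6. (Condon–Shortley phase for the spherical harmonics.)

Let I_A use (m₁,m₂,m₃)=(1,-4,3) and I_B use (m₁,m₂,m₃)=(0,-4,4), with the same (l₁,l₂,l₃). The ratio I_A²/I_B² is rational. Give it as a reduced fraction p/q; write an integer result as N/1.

245/4

Same 2,6,6: normalisation and zero-m 3j drop out of the ratio.
A: Δ: 2! 2! 10! / 15! → 1/90090; sum: t=0:+1/161280 t=1:−1/725760 = 1/207360; 3j²(2 6 6; 1 -4 3) = Δ·Π!·Σ² = 7/286  (sign -1)
B: Δ: 2! 2! 10! / 15! → 1/90090; sum: t=0:+1/322560 t=1:−1/362880 t=2:+1/14515200 = 1/2419200; 3j²(2 6 6; 0 -4 4) = Δ·Π!·Σ² = 2/5005  (sign +1)
I_A²/I_B² = (7/286)/(2/5005) = 245/4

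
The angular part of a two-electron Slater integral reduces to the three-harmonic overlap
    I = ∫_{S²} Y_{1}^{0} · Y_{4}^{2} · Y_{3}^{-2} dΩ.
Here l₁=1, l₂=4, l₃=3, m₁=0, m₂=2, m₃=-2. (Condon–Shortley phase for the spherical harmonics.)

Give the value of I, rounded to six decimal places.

Rules hold: Σm=0, L=8 even, 3≤3≤5.
N = 3·9·7 = 189
Δ = 2!·0!·6!/9! = 1/252
Racah Σ t=1..1: t=1:−1/36 = -1/36
⇒ 3j(1 4 3; 0 0 0)² = 4/63, sgn +1
Racah Σ t=1..1: t=1:−1/120 = -1/120
⇒ 3j(1 4 3; 0 2 -2)² = 1/21, sgn +1
4πI² = N·(3j₀)²·(3jₘ)² = 4/7
I = +1·√(0.571429/4π) = 0.21324362

0.213244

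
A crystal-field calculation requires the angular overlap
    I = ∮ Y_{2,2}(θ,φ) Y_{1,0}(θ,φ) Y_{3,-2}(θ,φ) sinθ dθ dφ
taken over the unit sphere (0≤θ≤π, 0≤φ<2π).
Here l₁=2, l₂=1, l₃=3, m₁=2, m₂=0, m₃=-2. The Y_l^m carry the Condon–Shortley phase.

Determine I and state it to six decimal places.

0.184674

Rules hold: Σm=0, L=6 even, 1≤3≤3.
N = 5·3·7 = 105
Δ = 0!·4!·2!/7! = 1/105
Racah Σ t=0..0: t=0:+1/4 = 1/4
⇒ 3j(2 1 3; 0 0 0)² = 3/35, sgn -1
Racah Σ t=0..0: t=0:+1/24 = 1/24
⇒ 3j(2 1 3; 2 0 -2)² = 1/21, sgn -1
4πI² = N·(3j₀)²·(3jₘ)² = 3/7
I = +1·√(0.428571/4π) = 0.18467439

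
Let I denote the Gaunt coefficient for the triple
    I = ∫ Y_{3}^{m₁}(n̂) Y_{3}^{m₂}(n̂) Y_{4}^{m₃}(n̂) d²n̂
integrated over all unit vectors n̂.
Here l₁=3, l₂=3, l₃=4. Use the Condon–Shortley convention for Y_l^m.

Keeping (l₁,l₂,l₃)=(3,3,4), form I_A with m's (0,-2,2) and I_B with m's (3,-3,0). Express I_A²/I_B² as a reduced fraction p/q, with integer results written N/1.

l's match ⇒ only the (l;m) 3-j factors differ between A and B.
A: triangle coeff Δ(3,3,4) = 1/34650; Σ_t [0,1]: t=0:+1/72 t=1:−1/96 = 1/288; (3j)²=1/462 [(3 3 4; 0 -2 2)], sign=+1
B: triangle coeff Δ(3,3,4) = 1/34650; Σ_t [0,0]: t=0:+1/1152 = 1/1152; (3j)²=1/154 [(3 3 4; 3 -3 0)], sign=+1
I_A²/I_B² = (1/462)/(1/154) = 1/3

1/3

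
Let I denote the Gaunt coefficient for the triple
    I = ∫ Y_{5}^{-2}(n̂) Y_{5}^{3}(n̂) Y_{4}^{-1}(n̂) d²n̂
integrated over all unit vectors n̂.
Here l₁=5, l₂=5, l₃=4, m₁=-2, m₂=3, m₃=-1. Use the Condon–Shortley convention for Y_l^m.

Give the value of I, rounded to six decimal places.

Checks pass: Σm=0; 14 even; l₃=4∈[0,10].
(2·5+1)(2·5+1)(2·4+1) = 1089
Δ: 6! 4! 4! / 15! → 1/3153150
sum: t=1:−1/69120 t=2:+1/1728 t=3:−1/576 t=4:+1/1728 t=5:−1/69120 = -7/11520
3j²(5 5 4; 0 0 0) = Δ·Π!·Σ² = 2/143  (sign -1)
sum: t=4:+1/6912 t=5:−1/2880 t=6:+1/17280 = -1/6912
3j²(5 5 4; -2 3 -1) = Δ·Π!·Σ² = 5/429  (sign +1)
combine: 4πI² = 1089·2/143·5/429 = 30/169
take √, sign -1: I = -0.11885360

-0.118854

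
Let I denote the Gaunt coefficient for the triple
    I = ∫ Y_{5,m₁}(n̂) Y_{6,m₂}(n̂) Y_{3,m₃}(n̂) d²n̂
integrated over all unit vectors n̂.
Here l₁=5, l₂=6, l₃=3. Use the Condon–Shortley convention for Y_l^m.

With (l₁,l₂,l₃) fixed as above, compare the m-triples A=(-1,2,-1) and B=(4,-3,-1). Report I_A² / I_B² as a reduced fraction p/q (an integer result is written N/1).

l's match ⇒ only the (l;m) 3-j factors differ between A and B.
A: triangle coeff Δ(5,6,3) = 1/675675; Σ_t [4,6]: t=4:+1/27648 t=5:−1/4320 t=6:+1/11520 = -1/9216; (3j)²=2/143 [(5 6 3; -1 2 -1)], sign=-1
B: triangle coeff Δ(5,6,3) = 1/675675; Σ_t [0,1]: t=0:+1/241920 t=1:−1/40320 = -1/48384; (3j)²=24/1001 [(5 6 3; 4 -3 -1)], sign=-1
I_A²/I_B² = (2/143)/(24/1001) = 7/12

7/12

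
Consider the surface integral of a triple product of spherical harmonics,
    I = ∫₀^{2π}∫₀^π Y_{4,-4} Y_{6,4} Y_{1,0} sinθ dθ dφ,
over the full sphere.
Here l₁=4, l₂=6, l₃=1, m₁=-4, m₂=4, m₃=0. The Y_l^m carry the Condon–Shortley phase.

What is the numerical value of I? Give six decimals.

0.000000

triangle: need 2≤l₃≤10, have 1; I=0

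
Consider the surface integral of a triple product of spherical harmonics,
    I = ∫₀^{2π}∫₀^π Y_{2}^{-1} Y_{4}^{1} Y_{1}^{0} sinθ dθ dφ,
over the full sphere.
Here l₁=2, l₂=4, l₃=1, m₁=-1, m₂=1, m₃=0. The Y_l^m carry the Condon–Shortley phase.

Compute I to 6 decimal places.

|2−4|≤1≤2+4 violated ⇒ I = 0

0.000000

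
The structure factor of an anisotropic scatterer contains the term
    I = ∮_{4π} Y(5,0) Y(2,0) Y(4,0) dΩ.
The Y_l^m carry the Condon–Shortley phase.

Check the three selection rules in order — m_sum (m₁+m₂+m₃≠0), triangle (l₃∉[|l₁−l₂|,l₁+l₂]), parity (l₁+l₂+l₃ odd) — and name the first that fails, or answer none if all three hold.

azimuthal sum: 0 + 0 + 0 = 0  ✓
3 ≤ 4 ≤ 7 (triangle on l)  ✓
L = 5 + 2 + 4 = 11 (odd)  ✗

parity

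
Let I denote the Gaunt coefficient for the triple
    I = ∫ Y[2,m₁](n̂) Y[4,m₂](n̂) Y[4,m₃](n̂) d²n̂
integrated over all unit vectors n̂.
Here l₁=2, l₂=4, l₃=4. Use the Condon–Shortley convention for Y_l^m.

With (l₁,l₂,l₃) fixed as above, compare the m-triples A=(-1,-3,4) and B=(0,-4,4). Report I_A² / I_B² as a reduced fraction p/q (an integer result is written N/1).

Same 2,4,4: normalisation and zero-m 3j drop out of the ratio.
A: Δ: 2! 2! 6! / 11! → 1/13860; sum: t=1:−1/1440 = -1/1440; 3j²(2 4 4; -1 -3 4) = Δ·Π!·Σ² = 7/165  (sign -1)
B: Δ: 2! 2! 6! / 11! → 1/13860; sum: t=0:+1/2880 = 1/2880; 3j²(2 4 4; 0 -4 4) = Δ·Π!·Σ² = 28/495  (sign +1)
I_A²/I_B² = (7/165)/(28/495) = 3/4

3/4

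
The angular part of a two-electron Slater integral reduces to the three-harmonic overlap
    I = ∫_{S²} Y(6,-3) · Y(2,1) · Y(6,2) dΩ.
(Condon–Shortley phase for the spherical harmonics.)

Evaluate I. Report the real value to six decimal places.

-0.140463

Checks pass: Σm=0; 14 even; l₃=6∈[4,8].
(2·6+1)(2·2+1)(2·6+1) = 845
Δ: 2! 10! 2! / 15! → 1/90090
sum: t=0:+1/69120 t=1:−1/14400 t=2:+1/69120 = -7/172800
3j²(6 2 6; 0 0 0) = Δ·Π!·Σ² = 14/715  (sign -1)
sum: t=1:−1/161280 t=2:+1/60480 = 1/96768
3j²(6 2 6; -3 1 2) = Δ·Π!·Σ² = 15/1001  (sign +1)
combine: 4πI² = 845·14/715·15/1001 = 30/121
take √, sign -1: I = -0.14046335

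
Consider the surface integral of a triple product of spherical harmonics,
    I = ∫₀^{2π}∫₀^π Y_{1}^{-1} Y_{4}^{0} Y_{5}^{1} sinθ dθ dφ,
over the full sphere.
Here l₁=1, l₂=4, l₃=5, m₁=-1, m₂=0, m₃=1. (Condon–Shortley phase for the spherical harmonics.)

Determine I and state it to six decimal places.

-0.190188

m-sum 0 ✓  L=10 even ✓  3≤5≤5 ✓
Π(2lᵢ+1) = 3×9×11 = 297
triangle coeff Δ(1,4,5) = 1/495
Σ_t [0,0]: t=0:+1/576 = 1/576
(3j)²=5/99 [(1 4 5; 0 0 0)], sign=-1
Σ_t [0,0]: t=0:+1/1152 = 1/1152
(3j)²=1/33 [(1 4 5; -1 0 1)], sign=+1
⇒ 4πI² = 5/11
I = (-1)√(5/11/(4π)) = -0.19018827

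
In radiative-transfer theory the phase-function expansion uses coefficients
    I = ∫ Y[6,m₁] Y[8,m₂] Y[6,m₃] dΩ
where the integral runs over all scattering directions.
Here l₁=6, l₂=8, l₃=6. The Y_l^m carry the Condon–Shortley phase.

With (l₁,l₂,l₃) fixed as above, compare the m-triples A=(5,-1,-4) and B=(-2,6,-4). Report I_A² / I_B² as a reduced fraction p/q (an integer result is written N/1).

288/65

l's match ⇒ only the (l;m) 3-j factors differ between A and B.
A: triangle coeff Δ(6,8,6) = 1/1309458150; Σ_t [0,1]: t=0:+1/1219276800 t=1:−1/174182400 = -1/203212800; (3j)²=288/29393 [(6 8 6; 5 -1 -4)], sign=-1
B: triangle coeff Δ(6,8,6) = 1/1309458150; Σ_t [6,8]: t=6:+1/232243200 t=7:−1/152409600 t=8:+1/1393459200 = -1/650280960; (3j)²=5/2261 [(6 8 6; -2 6 -4)], sign=-1
I_A²/I_B² = (288/29393)/(5/2261) = 288/65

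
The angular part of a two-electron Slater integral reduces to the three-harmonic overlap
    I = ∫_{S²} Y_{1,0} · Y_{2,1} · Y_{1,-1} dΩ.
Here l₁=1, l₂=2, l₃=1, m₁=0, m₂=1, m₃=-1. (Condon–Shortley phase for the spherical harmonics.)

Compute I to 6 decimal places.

Checks pass: Σm=0; 4 even; l₃=1∈[1,3].
(2·1+1)(2·2+1)(2·1+1) = 45
Δ: 2! 0! 2! / 5! → 1/30
sum: t=1:−1/1 = -1/1
3j²(1 2 1; 0 0 0) = Δ·Π!·Σ² = 2/15  (sign +1)
sum: t=1:−1/2 = -1/2
3j²(1 2 1; 0 1 -1) = Δ·Π!·Σ² = 1/10  (sign -1)
combine: 4πI² = 45·2/15·1/10 = 3/5
take √, sign -1: I = -0.21850969

-0.218510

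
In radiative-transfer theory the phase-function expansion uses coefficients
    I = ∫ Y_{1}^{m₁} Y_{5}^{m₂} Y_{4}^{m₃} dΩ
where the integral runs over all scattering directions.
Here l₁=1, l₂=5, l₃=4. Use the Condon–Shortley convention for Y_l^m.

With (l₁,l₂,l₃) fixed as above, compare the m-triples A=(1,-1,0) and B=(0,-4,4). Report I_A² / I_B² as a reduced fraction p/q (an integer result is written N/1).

Shared (l₁,l₂,l₃)=(1,5,4): N and (l;000)² cancel in I_A²/I_B².
A: Δ = 2!·0!·8!/11! = 1/495; Racah Σ t=0..0: t=0:+1/1152 = 1/1152; ⇒ 3j(1 5 4; 1 -1 0)² = 1/33, sgn +1
B: Δ = 2!·0!·8!/11! = 1/495; Racah Σ t=1..1: t=1:−1/40320 = -1/40320; ⇒ 3j(1 5 4; 0 -4 4)² = 1/55, sgn -1
I_A²/I_B² = (1/33)/(1/55) = 5/3

5/3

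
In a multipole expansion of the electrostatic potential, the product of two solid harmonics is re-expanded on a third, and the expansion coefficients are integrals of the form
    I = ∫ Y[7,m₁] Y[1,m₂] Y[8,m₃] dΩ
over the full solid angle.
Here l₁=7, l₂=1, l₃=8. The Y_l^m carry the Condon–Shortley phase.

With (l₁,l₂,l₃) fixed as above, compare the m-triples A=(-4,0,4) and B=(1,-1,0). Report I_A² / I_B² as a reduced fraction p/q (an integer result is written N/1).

12/7

l's match ⇒ only the (l;m) 3-j factors differ between A and B.
A: triangle coeff Δ(7,1,8) = 1/2040; Σ_t [0,0]: t=0:+1/239500800 = 1/239500800; (3j)²=2/85 [(7 1 8; -4 0 4)], sign=+1
B: triangle coeff Δ(7,1,8) = 1/2040; Σ_t [0,0]: t=0:+1/58060800 = 1/58060800; (3j)²=7/510 [(7 1 8; 1 -1 0)], sign=+1
I_A²/I_B² = (2/85)/(7/510) = 12/7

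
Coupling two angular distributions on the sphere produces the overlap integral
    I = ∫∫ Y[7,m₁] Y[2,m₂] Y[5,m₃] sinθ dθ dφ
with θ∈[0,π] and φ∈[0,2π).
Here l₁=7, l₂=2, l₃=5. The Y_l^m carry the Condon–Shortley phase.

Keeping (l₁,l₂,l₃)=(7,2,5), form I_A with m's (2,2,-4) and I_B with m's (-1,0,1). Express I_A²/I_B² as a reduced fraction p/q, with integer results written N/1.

Same 7,2,5: normalisation and zero-m 3j drop out of the ratio.
A: Δ: 4! 10! 0! / 15! → 1/15015; sum: t=4:+1/8709120 = 1/8709120; 3j²(7 2 5; 2 2 -4) = Δ·Π!·Σ² = 1/3003  (sign -1)
B: Δ: 4! 10! 0! / 15! → 1/15015; sum: t=2:+1/69120 = 1/69120; 3j²(7 2 5; -1 0 1) = Δ·Π!·Σ² = 4/143  (sign +1)
I_A²/I_B² = (1/3003)/(4/143) = 1/84

1/84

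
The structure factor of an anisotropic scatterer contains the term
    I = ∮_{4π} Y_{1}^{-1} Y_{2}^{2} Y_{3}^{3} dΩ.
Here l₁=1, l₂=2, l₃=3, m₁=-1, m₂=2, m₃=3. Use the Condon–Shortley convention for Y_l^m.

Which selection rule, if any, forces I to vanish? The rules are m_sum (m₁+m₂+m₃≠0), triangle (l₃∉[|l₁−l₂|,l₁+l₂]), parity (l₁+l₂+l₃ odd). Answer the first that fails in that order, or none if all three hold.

m_sum

azimuthal sum: -1 + 2 + 3 = 4  ✗
1 ≤ 3 ≤ 3 (triangle on l)
L = 1 + 2 + 3 = 6 (even)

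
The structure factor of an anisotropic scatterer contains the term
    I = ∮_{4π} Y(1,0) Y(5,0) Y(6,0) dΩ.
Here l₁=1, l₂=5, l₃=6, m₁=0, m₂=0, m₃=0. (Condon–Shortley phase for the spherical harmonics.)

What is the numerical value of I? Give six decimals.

0.245154

Rules hold: Σm=0, L=12 even, 4≤6≤6.
N = 3·11·13 = 429
Δ = 0!·2!·10!/13! = 1/858
Racah Σ t=0..0: t=0:+1/14400 = 1/14400
⇒ 3j(1 5 6; 0 0 0)² = 6/143, sgn +1
(m-triple is (0,0,0) — same symbol as above.)
4πI² = N·(3j₀)²·(3jₘ)² = 108/143
I = +1·√(0.755245/4π) = 0.24515397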